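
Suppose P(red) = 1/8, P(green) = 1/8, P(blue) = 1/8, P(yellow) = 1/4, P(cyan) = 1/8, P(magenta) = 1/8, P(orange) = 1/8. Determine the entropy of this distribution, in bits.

2.75 bits

Each probability is a power of 1/2, so log₂(1/p) is an integer.
H = Σ p·log₂(1/p) = 1/8·3 + 1/8·3 + 1/8·3 + 1/4·2 + 1/8·3 + 1/8·3 + 1/8·3 = 2.75 bits.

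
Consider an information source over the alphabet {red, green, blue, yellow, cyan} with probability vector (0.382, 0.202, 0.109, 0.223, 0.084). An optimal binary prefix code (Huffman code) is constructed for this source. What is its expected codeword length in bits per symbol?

Repeatedly combine the two least-probable nodes; the expected code length is the sum of the merged weights.
merge 21/250 + 109/1000 → 193/1000
merge 193/1000 + 101/500 → 79/200
merge 223/1000 + 191/500 → 121/200
merge 79/200 + 121/200 → 1
L = 193/1000 + 79/200 + 121/200 + 1 = 2193/1000 = 2.193 bits/symbol.

2.193 bits/symbol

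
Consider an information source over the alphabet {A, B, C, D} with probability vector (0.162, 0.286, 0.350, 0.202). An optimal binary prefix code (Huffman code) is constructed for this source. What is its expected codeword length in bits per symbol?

2 bits/symbol

Repeatedly combine the two least-probable nodes; the expected code length is the sum of the merged weights.
merge 81/500 + 101/500 → 91/250
merge 143/500 + 7/20 → 159/250
merge 91/250 + 159/250 → 1
L = 91/250 + 159/250 + 1 = 2 bits/symbol.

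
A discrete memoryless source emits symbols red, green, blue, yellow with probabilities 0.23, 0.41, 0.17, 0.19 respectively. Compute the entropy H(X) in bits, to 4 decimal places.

1.9049 bits

H = −Σ pᵢ log₂ pᵢ.
−0.23·log₂(0.23) = 0.4877
−0.41·log₂(0.41) = 0.5274
−0.17·log₂(0.17) = 0.4346
−0.19·log₂(0.19) = 0.4552
Sum ≈ 1.9049 → 1.9049 bits.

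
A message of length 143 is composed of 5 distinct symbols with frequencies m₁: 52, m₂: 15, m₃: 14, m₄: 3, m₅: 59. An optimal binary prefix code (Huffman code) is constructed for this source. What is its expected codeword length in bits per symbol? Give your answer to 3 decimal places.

Probabilities are the counts divided by 143.
Repeatedly combine the two least-probable nodes; the expected code length is the sum of the merged weights.
merge 3/143 + 14/143 → 17/143
merge 15/143 + 17/143 → 32/143
merge 32/143 + 4/11 → 84/143
merge 59/143 + 84/143 → 1
L = 17/143 + 32/143 + 84/143 + 1 = 276/143 ≈ 1.930 bits/symbol.

1.930 bits/symbol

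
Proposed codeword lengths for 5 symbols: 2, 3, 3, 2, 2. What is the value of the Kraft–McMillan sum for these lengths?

With common denominator 2^3 = 8: Σ 2^(−ℓᵢ) = 2/8 + 1/8 + 1/8 + 2/8 + 2/8 = 8/8 = 1.

1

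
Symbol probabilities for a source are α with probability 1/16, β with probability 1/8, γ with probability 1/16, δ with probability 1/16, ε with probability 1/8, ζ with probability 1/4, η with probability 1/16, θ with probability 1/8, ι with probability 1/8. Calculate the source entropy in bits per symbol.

3 bits

Each probability is a power of 1/2, so log₂(1/p) is an integer.
H = Σ p·log₂(1/p) = 1/16·4 + 1/8·3 + 1/16·4 + 1/16·4 + 1/8·3 + 1/4·2 + 1/16·4 + 1/8·3 + 1/8·3 = 3 bits.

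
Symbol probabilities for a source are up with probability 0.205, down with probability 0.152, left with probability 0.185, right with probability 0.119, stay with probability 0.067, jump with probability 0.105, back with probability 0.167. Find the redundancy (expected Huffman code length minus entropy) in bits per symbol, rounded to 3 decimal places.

Entropy H = −Σ p log₂ p ≈ 2.7315 bits.
Huffman merges: 67/1000+21/200→43/250; 119/1000+19/125→271/1000; 167/1000+43/250→339/1000; 37/200+41/200→39/100; 271/1000+339/1000→61/100; 39/100+61/100→1. L = 1391/500 ≈ 2.7820.
L − H = 2.7820 − 2.7315 = 0.050 bits.

0.050 bits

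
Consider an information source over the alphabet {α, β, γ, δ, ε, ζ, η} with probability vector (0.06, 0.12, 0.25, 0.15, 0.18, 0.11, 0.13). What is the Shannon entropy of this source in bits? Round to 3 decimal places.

H = −Σ pᵢ log₂ pᵢ.
−0.06·log₂(0.06) = 0.2435
−0.12·log₂(0.12) = 0.3671
−0.25·log₂(0.25) = 0.5000
−0.15·log₂(0.15) = 0.4105
−0.18·log₂(0.18) = 0.4453
−0.11·log₂(0.11) = 0.3503
−0.13·log₂(0.13) = 0.3826
Sum ≈ 2.6994 → 2.699 bits.

2.699 bits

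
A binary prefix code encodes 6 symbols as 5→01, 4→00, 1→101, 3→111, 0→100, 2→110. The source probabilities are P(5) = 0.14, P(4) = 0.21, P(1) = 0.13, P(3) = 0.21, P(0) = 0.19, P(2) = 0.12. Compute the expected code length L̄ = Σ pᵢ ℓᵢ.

L̄ = Σ pᵢ·ℓᵢ = 0.14·2 + 0.21·2 + 0.13·3 + 0.21·3 + 0.19·3 + 0.12·3 = 2.65 bits/symbol.

2.65 bits/symbol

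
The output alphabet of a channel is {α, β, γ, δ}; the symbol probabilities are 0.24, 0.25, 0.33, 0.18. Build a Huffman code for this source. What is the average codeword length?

Repeatedly combine the two least-probable nodes; the expected code length is the sum of the merged weights.
merge 9/50 + 6/25 → 21/50
merge 1/4 + 33/100 → 29/50
merge 21/50 + 29/50 → 1
L = 21/50 + 29/50 + 1 = 2 bits/symbol.

2 bits/symbol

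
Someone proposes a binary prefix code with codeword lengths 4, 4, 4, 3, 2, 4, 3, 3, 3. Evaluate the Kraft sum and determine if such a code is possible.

1; yes

With common denominator 2^4 = 16: Σ 2^(−ℓᵢ) = 1/16 + 1/16 + 1/16 + 2/16 + 4/16 + 1/16 + 2/16 + 2/16 + 2/16 = 16/16 = 1.
Kraft's inequality requires Σ ≤ 1; here Σ = 1 ≤ 1, so such a prefix code exists.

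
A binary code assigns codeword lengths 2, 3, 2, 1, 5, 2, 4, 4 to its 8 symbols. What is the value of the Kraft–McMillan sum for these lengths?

1.53125

With common denominator 2^5 = 32: Σ 2^(−ℓᵢ) = 8/32 + 4/32 + 8/32 + 16/32 + 1/32 + 8/32 + 2/32 + 2/32 = 49/32 = 1.53125.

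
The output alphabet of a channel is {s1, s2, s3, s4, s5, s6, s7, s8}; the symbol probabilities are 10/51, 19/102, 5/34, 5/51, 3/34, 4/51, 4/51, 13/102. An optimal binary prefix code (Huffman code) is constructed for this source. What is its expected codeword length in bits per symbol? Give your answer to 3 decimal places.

Repeatedly combine the two least-probable nodes; the expected code length is the sum of the merged weights.
merge 4/51 + 4/51 → 8/51
merge 3/34 + 5/51 → 19/102
merge 13/102 + 5/34 → 14/51
merge 8/51 + 19/102 → 35/102
merge 19/102 + 10/51 → 13/34
merge 14/51 + 35/102 → 21/34
merge 13/34 + 21/34 → 1
L = 8/51 + 19/102 + 14/51 + 35/102 + 13/34 + 21/34 + 1 = 151/51 ≈ 2.961 bits/symbol.

2.961 bits/symbol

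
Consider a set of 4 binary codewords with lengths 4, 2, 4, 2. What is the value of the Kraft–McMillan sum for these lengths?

With common denominator 2^4 = 16: Σ 2^(−ℓᵢ) = 1/16 + 4/16 + 1/16 + 4/16 = 10/16 = 0.625.

0.625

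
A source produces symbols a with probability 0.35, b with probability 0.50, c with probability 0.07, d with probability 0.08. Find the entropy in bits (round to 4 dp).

H = −Σ pᵢ log₂ pᵢ.
−0.35·log₂(0.35) = 0.5301
−0.50·log₂(0.50) = 0.5000
−0.07·log₂(0.07) = 0.2686
−0.08·log₂(0.08) = 0.2915
Sum ≈ 1.5902 → 1.5902 bits.

1.5902 bits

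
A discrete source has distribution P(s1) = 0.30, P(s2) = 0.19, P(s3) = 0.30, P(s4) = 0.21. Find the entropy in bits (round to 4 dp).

1.9702 bits

H = −Σ pᵢ log₂ pᵢ.
−0.30·log₂(0.30) = 0.5211
−0.19·log₂(0.19) = 0.4552
−0.30·log₂(0.30) = 0.5211
−0.21·log₂(0.21) = 0.4728
Sum ≈ 1.9702 → 1.9702 bits.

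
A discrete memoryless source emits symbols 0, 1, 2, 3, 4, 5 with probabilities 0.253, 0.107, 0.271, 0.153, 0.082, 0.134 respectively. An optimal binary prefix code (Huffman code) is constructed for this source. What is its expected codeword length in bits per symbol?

Repeatedly combine the two least-probable nodes; the expected code length is the sum of the merged weights.
merge 41/500 + 107/1000 → 189/1000
merge 67/500 + 153/1000 → 287/1000
merge 189/1000 + 253/1000 → 221/500
merge 271/1000 + 287/1000 → 279/500
merge 221/500 + 279/500 → 1
L = 189/1000 + 287/1000 + 221/500 + 279/500 + 1 = 619/250 = 2.476 bits/symbol.

2.476 bits/symbol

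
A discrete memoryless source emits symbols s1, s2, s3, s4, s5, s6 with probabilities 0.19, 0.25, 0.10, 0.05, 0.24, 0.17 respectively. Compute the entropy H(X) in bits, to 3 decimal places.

2.432 bits

H = −Σ pᵢ log₂ pᵢ.
−0.19·log₂(0.19) = 0.4552
−0.25·log₂(0.25) = 0.5000
−0.10·log₂(0.10) = 0.3322
−0.05·log₂(0.05) = 0.2161
−0.24·log₂(0.24) = 0.4941
−0.17·log₂(0.17) = 0.4346
Sum ≈ 2.4322 → 2.432 bits.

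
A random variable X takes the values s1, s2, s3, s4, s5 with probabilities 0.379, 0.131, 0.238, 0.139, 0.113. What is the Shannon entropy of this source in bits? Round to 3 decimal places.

H = −Σ pᵢ log₂ pᵢ.
−0.379·log₂(0.379) = 0.5305
−0.131·log₂(0.131) = 0.3841
−0.238·log₂(0.238) = 0.4929
−0.139·log₂(0.139) = 0.3957
−0.113·log₂(0.113) = 0.3555
Sum ≈ 2.1587 → 2.159 bits.

2.159 bits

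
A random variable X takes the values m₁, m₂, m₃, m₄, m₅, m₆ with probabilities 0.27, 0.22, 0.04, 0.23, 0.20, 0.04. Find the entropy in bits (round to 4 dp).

H = −Σ pᵢ log₂ pᵢ.
−0.27·log₂(0.27) = 0.5100
−0.22·log₂(0.22) = 0.4806
−0.04·log₂(0.04) = 0.1858
−0.23·log₂(0.23) = 0.4877
−0.20·log₂(0.20) = 0.4644
−0.04·log₂(0.04) = 0.1858
Sum ≈ 2.3142 → 2.3142 bits.

2.3142 bits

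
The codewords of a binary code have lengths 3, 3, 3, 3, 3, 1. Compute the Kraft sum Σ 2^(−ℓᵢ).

With common denominator 2^3 = 8: Σ 2^(−ℓᵢ) = 1/8 + 1/8 + 1/8 + 1/8 + 1/8 + 4/8 = 9/8 = 1.125.

1.125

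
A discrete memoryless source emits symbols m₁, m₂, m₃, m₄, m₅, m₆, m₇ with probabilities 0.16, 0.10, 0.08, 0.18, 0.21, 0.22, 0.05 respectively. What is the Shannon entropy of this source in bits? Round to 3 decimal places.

2.662 bits

H = −Σ pᵢ log₂ pᵢ.
−0.16·log₂(0.16) = 0.4230
−0.10·log₂(0.10) = 0.3322
−0.08·log₂(0.08) = 0.2915
−0.18·log₂(0.18) = 0.4453
−0.21·log₂(0.21) = 0.4728
−0.22·log₂(0.22) = 0.4806
−0.05·log₂(0.05) = 0.2161
Sum ≈ 2.6615 → 2.662 bits.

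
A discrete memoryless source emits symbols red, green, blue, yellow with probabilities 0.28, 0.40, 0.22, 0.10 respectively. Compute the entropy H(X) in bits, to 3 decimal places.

1.856 bits

H = −Σ pᵢ log₂ pᵢ.
−0.28·log₂(0.28) = 0.5142
−0.40·log₂(0.40) = 0.5288
−0.22·log₂(0.22) = 0.4806
−0.10·log₂(0.10) = 0.3322
Sum ≈ 1.8558 → 1.856 bits.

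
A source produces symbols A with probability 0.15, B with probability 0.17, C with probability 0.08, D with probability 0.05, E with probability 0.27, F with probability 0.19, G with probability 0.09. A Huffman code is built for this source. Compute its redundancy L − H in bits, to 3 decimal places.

Entropy H = −Σ p log₂ p ≈ 2.6306 bits.
Huffman merges: 1/20+2/25→13/100; 9/100+13/100→11/50; 3/20+17/100→8/25; 19/100+11/50→41/100; 27/100+8/25→59/100; 41/100+59/100→1. L = 267/100 ≈ 2.6700.
L − H = 2.6700 − 2.6306 = 0.039 bits.

0.039 bits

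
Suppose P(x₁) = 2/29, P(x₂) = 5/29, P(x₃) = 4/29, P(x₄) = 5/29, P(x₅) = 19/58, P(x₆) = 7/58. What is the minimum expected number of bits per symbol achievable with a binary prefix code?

2.5 bits/symbol

Repeatedly combine the two least-probable nodes; the expected code length is the sum of the merged weights.
merge 2/29 + 7/58 → 11/58
merge 4/29 + 5/29 → 9/29
merge 5/29 + 11/58 → 21/58
merge 9/29 + 19/58 → 37/58
merge 21/58 + 37/58 → 1
L = 11/58 + 9/29 + 21/58 + 37/58 + 1 = 5/2 = 2.5 bits/symbol.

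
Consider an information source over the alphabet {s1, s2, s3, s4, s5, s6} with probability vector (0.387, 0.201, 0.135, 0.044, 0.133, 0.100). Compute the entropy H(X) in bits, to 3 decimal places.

H = −Σ pᵢ log₂ pᵢ.
−0.387·log₂(0.387) = 0.5300
−0.201·log₂(0.201) = 0.4653
−0.135·log₂(0.135) = 0.3900
−0.044·log₂(0.044) = 0.1983
−0.133·log₂(0.133) = 0.3871
−0.100·log₂(0.100) = 0.3322
Sum ≈ 2.3029 → 2.303 bits.

2.303 bits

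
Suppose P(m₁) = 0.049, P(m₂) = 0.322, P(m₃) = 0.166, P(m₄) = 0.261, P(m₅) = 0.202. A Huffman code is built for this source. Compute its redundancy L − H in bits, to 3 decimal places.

0.073 bits

Entropy H = −Σ p log₂ p ≈ 2.1416 bits.
Huffman merges: 49/1000+83/500→43/200; 101/500+43/200→417/1000; 261/1000+161/500→583/1000; 417/1000+583/1000→1. L = 443/200 ≈ 2.2150.
L − H = 2.2150 − 2.1416 = 0.073 bits.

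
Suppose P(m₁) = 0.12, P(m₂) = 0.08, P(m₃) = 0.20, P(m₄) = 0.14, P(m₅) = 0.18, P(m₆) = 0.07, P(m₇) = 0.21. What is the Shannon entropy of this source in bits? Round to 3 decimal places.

2.707 bits

H = −Σ pᵢ log₂ pᵢ.
−0.12·log₂(0.12) = 0.3671
−0.08·log₂(0.08) = 0.2915
−0.20·log₂(0.20) = 0.4644
−0.14·log₂(0.14) = 0.3971
−0.18·log₂(0.18) = 0.4453
−0.07·log₂(0.07) = 0.2686
−0.21·log₂(0.21) = 0.4728
Sum ≈ 2.7068 → 2.707 bits.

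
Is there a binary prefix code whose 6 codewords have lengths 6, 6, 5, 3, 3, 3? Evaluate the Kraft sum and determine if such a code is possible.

With common denominator 2^6 = 64: Σ 2^(−ℓᵢ) = 1/64 + 1/64 + 2/64 + 8/64 + 8/64 + 8/64 = 28/64 = 0.4375.
Kraft's inequality requires Σ ≤ 1; here Σ = 0.4375 ≤ 1, so such a prefix code exists.

0.4375; yes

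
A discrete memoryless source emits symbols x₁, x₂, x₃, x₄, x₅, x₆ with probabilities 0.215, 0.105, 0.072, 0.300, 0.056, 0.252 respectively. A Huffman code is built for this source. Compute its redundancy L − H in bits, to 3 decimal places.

0.014 bits

Entropy H = −Σ p log₂ p ≈ 2.3466 bits.
Huffman merges: 7/125+9/125→16/125; 21/200+16/125→233/1000; 43/200+233/1000→56/125; 63/250+3/10→69/125; 56/125+69/125→1. L = 2361/1000 ≈ 2.3610.
L − H = 2.3610 − 2.3466 = 0.014 bits.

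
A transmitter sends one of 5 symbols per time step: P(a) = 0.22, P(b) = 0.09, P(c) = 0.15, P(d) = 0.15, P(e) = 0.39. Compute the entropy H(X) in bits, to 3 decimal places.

H = −Σ pᵢ log₂ pᵢ.
−0.22·log₂(0.22) = 0.4806
−0.09·log₂(0.09) = 0.3127
−0.15·log₂(0.15) = 0.4105
−0.15·log₂(0.15) = 0.4105
−0.39·log₂(0.39) = 0.5298
Sum ≈ 2.1441 → 2.144 bits.

2.144 bits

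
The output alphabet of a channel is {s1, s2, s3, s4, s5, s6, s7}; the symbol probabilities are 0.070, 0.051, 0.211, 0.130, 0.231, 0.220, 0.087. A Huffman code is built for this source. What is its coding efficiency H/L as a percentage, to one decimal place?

Entropy H = −Σ p log₂ p ≈ 2.6192 bits.
Huffman merges: 51/1000+7/100→121/1000; 87/1000+121/1000→26/125; 13/100+26/125→169/500; 211/1000+11/50→431/1000; 231/1000+169/500→569/1000; 431/1000+569/1000→1. L = 2667/1000 ≈ 2.6670.
Efficiency = H/L = 2.6192/2.6670 = 98.2%.

98.2%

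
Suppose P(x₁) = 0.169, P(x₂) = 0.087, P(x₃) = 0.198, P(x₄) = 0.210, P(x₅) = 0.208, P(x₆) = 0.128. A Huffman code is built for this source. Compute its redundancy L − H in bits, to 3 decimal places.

Entropy H = −Σ p log₂ p ≈ 2.5262 bits.
Huffman merges: 87/1000+16/125→43/200; 169/1000+99/500→367/1000; 26/125+21/100→209/500; 43/200+367/1000→291/500; 209/500+291/500→1. L = 1291/500 ≈ 2.5820.
L − H = 2.5820 − 2.5262 = 0.056 bits.

0.056 bits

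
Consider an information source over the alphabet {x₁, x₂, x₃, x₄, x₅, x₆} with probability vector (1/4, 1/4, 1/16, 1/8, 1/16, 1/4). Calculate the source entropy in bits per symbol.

Each probability is a power of 1/2, so log₂(1/p) is an integer.
H = Σ p·log₂(1/p) = 1/4·2 + 1/4·2 + 1/16·4 + 1/8·3 + 1/16·4 + 1/4·2 = 2.375 bits.

2.375 bits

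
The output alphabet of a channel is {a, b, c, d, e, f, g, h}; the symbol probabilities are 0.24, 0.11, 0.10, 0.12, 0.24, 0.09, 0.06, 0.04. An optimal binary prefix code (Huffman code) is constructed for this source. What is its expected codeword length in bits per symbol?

2.81 bits/symbol

Repeatedly combine the two least-probable nodes; the expected code length is the sum of the merged weights.
merge 1/25 + 3/50 → 1/10
merge 9/100 + 1/10 → 19/100
merge 1/10 + 11/100 → 21/100
merge 3/25 + 19/100 → 31/100
merge 21/100 + 6/25 → 9/20
merge 6/25 + 31/100 → 11/20
merge 9/20 + 11/20 → 1
L = 1/10 + 19/100 + 21/100 + 31/100 + 9/20 + 11/20 + 1 = 281/100 = 2.81 bits/symbol.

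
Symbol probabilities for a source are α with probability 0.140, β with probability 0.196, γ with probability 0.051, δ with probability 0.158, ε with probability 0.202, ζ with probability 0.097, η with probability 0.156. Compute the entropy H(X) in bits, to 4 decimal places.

H = −Σ pᵢ log₂ pᵢ.
−0.140·log₂(0.140) = 0.3971
−0.196·log₂(0.196) = 0.4608
−0.051·log₂(0.051) = 0.2190
−0.158·log₂(0.158) = 0.4206
−0.202·log₂(0.202) = 0.4661
−0.097·log₂(0.097) = 0.3265
−0.156·log₂(0.156) = 0.4181
Sum ≈ 2.7082 → 2.7082 bits.

2.7082 bits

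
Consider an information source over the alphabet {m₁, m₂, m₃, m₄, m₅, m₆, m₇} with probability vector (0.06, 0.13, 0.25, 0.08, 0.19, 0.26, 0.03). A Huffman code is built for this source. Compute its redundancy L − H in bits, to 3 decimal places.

Entropy H = −Σ p log₂ p ≈ 2.5300 bits.
Huffman merges: 3/100+3/50→9/100; 2/25+9/100→17/100; 13/100+17/100→3/10; 19/100+1/4→11/25; 13/50+3/10→14/25; 11/25+14/25→1. L = 64/25 ≈ 2.5600.
L − H = 2.5600 − 2.5300 = 0.030 bits.

0.030 bits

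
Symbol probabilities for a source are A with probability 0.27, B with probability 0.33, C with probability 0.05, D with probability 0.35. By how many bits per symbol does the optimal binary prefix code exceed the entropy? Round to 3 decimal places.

Entropy H = −Σ p log₂ p ≈ 1.7840 bits.
Huffman merges: 1/20+27/100→8/25; 8/25+33/100→13/20; 7/20+13/20→1. L = 197/100 ≈ 1.9700.
L − H = 1.9700 − 1.7840 = 0.186 bits.

0.186 bits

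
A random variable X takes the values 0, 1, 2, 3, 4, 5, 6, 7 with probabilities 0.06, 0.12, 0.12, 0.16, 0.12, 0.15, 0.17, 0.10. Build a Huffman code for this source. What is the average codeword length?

Repeatedly combine the two least-probable nodes; the expected code length is the sum of the merged weights.
merge 3/50 + 1/10 → 4/25
merge 3/25 + 3/25 → 6/25
merge 3/25 + 3/20 → 27/100
merge 4/25 + 4/25 → 8/25
merge 17/100 + 6/25 → 41/100
merge 27/100 + 8/25 → 59/100
merge 41/100 + 59/100 → 1
L = 4/25 + 6/25 + 27/100 + 8/25 + 41/100 + 59/100 + 1 = 299/100 = 2.99 bits/symbol.

2.99 bits/symbol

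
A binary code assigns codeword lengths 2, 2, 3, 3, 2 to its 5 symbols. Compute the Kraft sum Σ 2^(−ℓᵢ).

With common denominator 2^3 = 8: Σ 2^(−ℓᵢ) = 2/8 + 2/8 + 1/8 + 1/8 + 2/8 = 8/8 = 1.

1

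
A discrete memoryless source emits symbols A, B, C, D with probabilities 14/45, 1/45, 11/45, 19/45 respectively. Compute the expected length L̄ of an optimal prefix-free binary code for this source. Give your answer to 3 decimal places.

Repeatedly combine the two least-probable nodes; the expected code length is the sum of the merged weights.
merge 1/45 + 11/45 → 4/15
merge 4/15 + 14/45 → 26/45
merge 19/45 + 26/45 → 1
L = 4/15 + 26/45 + 1 = 83/45 ≈ 1.844 bits/symbol.

1.844 bits/symbol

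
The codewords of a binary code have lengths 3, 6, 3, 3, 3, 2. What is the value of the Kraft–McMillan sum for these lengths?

With common denominator 2^6 = 64: Σ 2^(−ℓᵢ) = 8/64 + 1/64 + 8/64 + 8/64 + 8/64 + 16/64 = 49/64 = 0.765625.

0.765625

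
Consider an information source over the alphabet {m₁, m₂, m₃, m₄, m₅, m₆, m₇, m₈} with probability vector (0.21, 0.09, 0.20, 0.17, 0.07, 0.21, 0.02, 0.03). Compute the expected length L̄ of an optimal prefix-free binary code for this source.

2.75 bits/symbol

Repeatedly combine the two least-probable nodes; the expected code length is the sum of the merged weights.
merge 1/50 + 3/100 → 1/20
merge 1/20 + 7/100 → 3/25
merge 9/100 + 3/25 → 21/100
merge 17/100 + 1/5 → 37/100
merge 21/100 + 21/100 → 21/50
merge 21/100 + 37/100 → 29/50
merge 21/50 + 29/50 → 1
L = 1/20 + 3/25 + 21/100 + 37/100 + 21/50 + 29/50 + 1 = 11/4 = 2.75 bits/symbol.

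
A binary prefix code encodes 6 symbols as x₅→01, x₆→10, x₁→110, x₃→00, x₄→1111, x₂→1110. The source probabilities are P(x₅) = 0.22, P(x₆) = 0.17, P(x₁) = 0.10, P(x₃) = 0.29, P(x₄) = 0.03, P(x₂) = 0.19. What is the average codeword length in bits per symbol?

2.54 bits/symbol

L̄ = Σ pᵢ·ℓᵢ = 0.22·2 + 0.17·2 + 0.10·3 + 0.29·2 + 0.03·4 + 0.19·4 = 2.54 bits/symbol.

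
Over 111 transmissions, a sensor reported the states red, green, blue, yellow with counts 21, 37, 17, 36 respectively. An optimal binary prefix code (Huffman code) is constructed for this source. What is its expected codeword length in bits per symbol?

Probabilities are the counts divided by 111.
Repeatedly combine the two least-probable nodes; the expected code length is the sum of the merged weights.
merge 17/111 + 7/37 → 38/111
merge 12/37 + 1/3 → 73/111
merge 38/111 + 73/111 → 1
L = 38/111 + 73/111 + 1 = 2 bits/symbol.

2 bits/symbol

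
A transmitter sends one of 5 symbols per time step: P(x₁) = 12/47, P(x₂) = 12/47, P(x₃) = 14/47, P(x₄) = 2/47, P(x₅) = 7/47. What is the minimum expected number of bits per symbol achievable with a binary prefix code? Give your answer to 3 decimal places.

2.191 bits/symbol

Repeatedly combine the two least-probable nodes; the expected code length is the sum of the merged weights.
merge 2/47 + 7/47 → 9/47
merge 9/47 + 12/47 → 21/47
merge 12/47 + 14/47 → 26/47
merge 21/47 + 26/47 → 1
L = 9/47 + 21/47 + 26/47 + 1 = 103/47 ≈ 2.191 bits/symbol.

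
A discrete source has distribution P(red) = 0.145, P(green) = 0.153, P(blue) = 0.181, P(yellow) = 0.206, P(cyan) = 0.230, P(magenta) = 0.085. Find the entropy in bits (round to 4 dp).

H = −Σ pᵢ log₂ pᵢ.
−0.145·log₂(0.145) = 0.4040
−0.153·log₂(0.153) = 0.4144
−0.181·log₂(0.181) = 0.4463
−0.206·log₂(0.206) = 0.4695
−0.230·log₂(0.230) = 0.4877
−0.085·log₂(0.085) = 0.3023
Sum ≈ 2.5242 → 2.5242 bits.

2.5242 bits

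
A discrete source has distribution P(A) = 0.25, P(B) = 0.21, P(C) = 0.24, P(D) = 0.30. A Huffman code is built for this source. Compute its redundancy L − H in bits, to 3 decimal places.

0.012 bits

Entropy H = −Σ p log₂ p ≈ 1.9880 bits.
Huffman merges: 21/100+6/25→9/20; 1/4+3/10→11/20; 9/20+11/20→1. L = 2 ≈ 2.0000.
L − H = 2.0000 − 1.9880 = 0.012 bits.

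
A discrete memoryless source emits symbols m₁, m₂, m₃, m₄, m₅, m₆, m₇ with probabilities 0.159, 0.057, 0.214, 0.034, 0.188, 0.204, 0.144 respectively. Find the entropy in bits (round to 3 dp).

H = −Σ pᵢ log₂ pᵢ.
−0.159·log₂(0.159) = 0.4218
−0.057·log₂(0.057) = 0.2356
−0.214·log₂(0.214) = 0.4760
−0.034·log₂(0.034) = 0.1659
−0.188·log₂(0.188) = 0.4533
−0.204·log₂(0.204) = 0.4678
−0.144·log₂(0.144) = 0.4026
Sum ≈ 2.6230 → 2.623 bits.

2.623 bits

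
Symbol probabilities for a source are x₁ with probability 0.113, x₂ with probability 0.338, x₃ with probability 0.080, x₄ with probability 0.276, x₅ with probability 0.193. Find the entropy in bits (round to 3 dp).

2.147 bits

H = −Σ pᵢ log₂ pᵢ.
−0.113·log₂(0.113) = 0.3555
−0.338·log₂(0.338) = 0.5289
−0.080·log₂(0.080) = 0.2915
−0.276·log₂(0.276) = 0.5126
−0.193·log₂(0.193) = 0.4581
Sum ≈ 2.1466 → 2.147 bits.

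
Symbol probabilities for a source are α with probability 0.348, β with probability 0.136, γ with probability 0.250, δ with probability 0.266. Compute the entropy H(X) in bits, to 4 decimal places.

H = −Σ pᵢ log₂ pᵢ.
−0.348·log₂(0.348) = 0.5299
−0.136·log₂(0.136) = 0.3915
−0.250·log₂(0.250) = 0.5000
−0.266·log₂(0.266) = 0.5082
Sum ≈ 1.9296 → 1.9296 bits.

1.9296 bits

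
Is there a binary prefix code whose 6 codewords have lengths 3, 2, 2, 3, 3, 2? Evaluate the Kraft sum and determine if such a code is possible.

With common denominator 2^3 = 8: Σ 2^(−ℓᵢ) = 1/8 + 2/8 + 2/8 + 1/8 + 1/8 + 2/8 = 9/8 = 1.125.
Kraft's inequality requires Σ ≤ 1; here Σ = 1.125 > 1, so no such prefix code exists.

1.125; no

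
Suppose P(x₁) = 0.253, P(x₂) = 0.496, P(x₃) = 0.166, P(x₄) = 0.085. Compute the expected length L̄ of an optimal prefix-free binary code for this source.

1.755 bits/symbol

Repeatedly combine the two least-probable nodes; the expected code length is the sum of the merged weights.
merge 17/200 + 83/500 → 251/1000
merge 251/1000 + 253/1000 → 63/125
merge 62/125 + 63/125 → 1
L = 251/1000 + 63/125 + 1 = 351/200 = 1.755 bits/symbol.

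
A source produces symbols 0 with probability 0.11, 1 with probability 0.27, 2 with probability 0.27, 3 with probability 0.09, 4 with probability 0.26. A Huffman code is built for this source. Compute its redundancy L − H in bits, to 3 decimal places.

0.012 bits

Entropy H = −Σ p log₂ p ≈ 2.1883 bits.
Huffman merges: 9/100+11/100→1/5; 1/5+13/50→23/50; 27/100+27/100→27/50; 23/50+27/50→1. L = 11/5 ≈ 2.2000.
L − H = 2.2000 − 2.1883 = 0.012 bits.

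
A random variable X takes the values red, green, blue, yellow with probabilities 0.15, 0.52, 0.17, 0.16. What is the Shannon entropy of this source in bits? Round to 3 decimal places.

H = −Σ pᵢ log₂ pᵢ.
−0.15·log₂(0.15) = 0.4105
−0.52·log₂(0.52) = 0.4906
−0.17·log₂(0.17) = 0.4346
−0.16·log₂(0.16) = 0.4230
Sum ≈ 1.7587 → 1.759 bits.

1.759 bits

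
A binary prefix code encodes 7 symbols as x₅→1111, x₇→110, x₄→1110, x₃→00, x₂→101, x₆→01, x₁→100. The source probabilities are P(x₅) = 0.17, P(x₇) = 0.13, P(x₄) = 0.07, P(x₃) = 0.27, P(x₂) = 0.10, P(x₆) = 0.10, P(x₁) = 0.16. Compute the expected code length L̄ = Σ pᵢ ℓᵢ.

L̄ = Σ pᵢ·ℓᵢ = 0.17·4 + 0.13·3 + 0.07·4 + 0.27·2 + 0.10·3 + 0.10·2 + 0.16·3 = 2.87 bits/symbol.

2.87 bits/symbol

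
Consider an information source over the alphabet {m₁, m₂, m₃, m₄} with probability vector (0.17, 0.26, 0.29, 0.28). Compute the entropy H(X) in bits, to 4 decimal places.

1.9720 bits

H = −Σ pᵢ log₂ pᵢ.
−0.17·log₂(0.17) = 0.4346
−0.26·log₂(0.26) = 0.5053
−0.29·log₂(0.29) = 0.5179
−0.28·log₂(0.28) = 0.5142
Sum ≈ 1.9720 → 1.9720 bits.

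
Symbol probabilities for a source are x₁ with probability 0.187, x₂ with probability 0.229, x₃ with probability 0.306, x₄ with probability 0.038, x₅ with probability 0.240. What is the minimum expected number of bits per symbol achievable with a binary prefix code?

2.225 bits/symbol

Repeatedly combine the two least-probable nodes; the expected code length is the sum of the merged weights.
merge 19/500 + 187/1000 → 9/40
merge 9/40 + 229/1000 → 227/500
merge 6/25 + 153/500 → 273/500
merge 227/500 + 273/500 → 1
L = 9/40 + 227/500 + 273/500 + 1 = 89/40 = 2.225 bits/symbol.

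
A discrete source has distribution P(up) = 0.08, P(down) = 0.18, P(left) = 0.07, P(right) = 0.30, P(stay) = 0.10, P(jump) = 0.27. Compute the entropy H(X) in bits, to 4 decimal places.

H = −Σ pᵢ log₂ pᵢ.
−0.08·log₂(0.08) = 0.2915
−0.18·log₂(0.18) = 0.4453
−0.07·log₂(0.07) = 0.2686
−0.30·log₂(0.30) = 0.5211
−0.10·log₂(0.10) = 0.3322
−0.27·log₂(0.27) = 0.5100
Sum ≈ 2.3687 → 2.3687 bits.

2.3687 bits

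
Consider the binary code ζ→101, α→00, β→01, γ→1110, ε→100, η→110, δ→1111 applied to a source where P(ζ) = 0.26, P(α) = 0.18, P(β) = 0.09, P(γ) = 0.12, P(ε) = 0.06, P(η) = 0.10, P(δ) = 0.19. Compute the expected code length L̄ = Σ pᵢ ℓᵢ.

L̄ = Σ pᵢ·ℓᵢ = 0.26·3 + 0.18·2 + 0.09·2 + 0.12·4 + 0.06·3 + 0.10·3 + 0.19·4 = 3.04 bits/symbol.

3.04 bits/symbol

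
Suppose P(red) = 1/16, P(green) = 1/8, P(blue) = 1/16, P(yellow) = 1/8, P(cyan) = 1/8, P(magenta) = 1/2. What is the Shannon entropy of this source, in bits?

2.125 bits

Each probability is a power of 1/2, so log₂(1/p) is an integer.
H = Σ p·log₂(1/p) = 1/16·4 + 1/8·3 + 1/16·4 + 1/8·3 + 1/8·3 + 1/2·1 = 2.125 bits.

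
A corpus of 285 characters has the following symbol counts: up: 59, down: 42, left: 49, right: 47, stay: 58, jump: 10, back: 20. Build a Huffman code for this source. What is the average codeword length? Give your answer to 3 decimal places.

2.695 bits/symbol

Probabilities are the counts divided by 285.
Repeatedly combine the two least-probable nodes; the expected code length is the sum of the merged weights.
merge 2/57 + 4/57 → 2/19
merge 2/19 + 14/95 → 24/95
merge 47/285 + 49/285 → 32/95
merge 58/285 + 59/285 → 39/95
merge 24/95 + 32/95 → 56/95
merge 39/95 + 56/95 → 1
L = 2/19 + 24/95 + 32/95 + 39/95 + 56/95 + 1 = 256/95 ≈ 2.695 bits/symbol.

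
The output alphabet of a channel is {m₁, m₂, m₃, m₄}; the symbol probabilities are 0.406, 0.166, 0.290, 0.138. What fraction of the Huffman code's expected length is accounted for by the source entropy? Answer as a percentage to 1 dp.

98.5%

Entropy H = −Σ p log₂ p ≈ 1.8703 bits.
Huffman merges: 69/500+83/500→38/125; 29/100+38/125→297/500; 203/500+297/500→1. L = 949/500 ≈ 1.8980.
Efficiency = H/L = 1.8703/1.8980 = 98.5%.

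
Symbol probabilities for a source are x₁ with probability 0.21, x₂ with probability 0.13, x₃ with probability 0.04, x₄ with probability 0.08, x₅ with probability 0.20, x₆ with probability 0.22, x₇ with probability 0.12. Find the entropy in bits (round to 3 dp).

2.645 bits

H = −Σ pᵢ log₂ pᵢ.
−0.21·log₂(0.21) = 0.4728
−0.13·log₂(0.13) = 0.3826
−0.04·log₂(0.04) = 0.1858
−0.08·log₂(0.08) = 0.2915
−0.20·log₂(0.20) = 0.4644
−0.22·log₂(0.22) = 0.4806
−0.12·log₂(0.12) = 0.3671
Sum ≈ 2.6448 → 2.645 bits.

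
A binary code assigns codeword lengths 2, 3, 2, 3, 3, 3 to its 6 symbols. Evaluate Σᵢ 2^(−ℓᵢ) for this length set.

With common denominator 2^3 = 8: Σ 2^(−ℓᵢ) = 2/8 + 1/8 + 2/8 + 1/8 + 1/8 + 1/8 = 8/8 = 1.

1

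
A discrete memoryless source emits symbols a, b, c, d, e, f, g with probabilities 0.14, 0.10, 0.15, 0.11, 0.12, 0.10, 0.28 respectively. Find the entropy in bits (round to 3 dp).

H = −Σ pᵢ log₂ pᵢ.
−0.14·log₂(0.14) = 0.3971
−0.10·log₂(0.10) = 0.3322
−0.15·log₂(0.15) = 0.4105
−0.11·log₂(0.11) = 0.3503
−0.12·log₂(0.12) = 0.3671
−0.10·log₂(0.10) = 0.3322
−0.28·log₂(0.28) = 0.5142
Sum ≈ 2.7036 → 2.704 bits.

2.704 bits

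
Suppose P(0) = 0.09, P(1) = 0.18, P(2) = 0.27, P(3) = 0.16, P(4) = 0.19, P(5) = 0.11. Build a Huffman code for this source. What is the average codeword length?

2.54 bits/symbol

Repeatedly combine the two least-probable nodes; the expected code length is the sum of the merged weights.
merge 9/100 + 11/100 → 1/5
merge 4/25 + 9/50 → 17/50
merge 19/100 + 1/5 → 39/100
merge 27/100 + 17/50 → 61/100
merge 39/100 + 61/100 → 1
L = 1/5 + 17/50 + 39/100 + 61/100 + 1 = 127/50 = 2.54 bits/symbol.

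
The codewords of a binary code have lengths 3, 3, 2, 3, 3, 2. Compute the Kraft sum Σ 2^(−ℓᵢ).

1

With common denominator 2^3 = 8: Σ 2^(−ℓᵢ) = 1/8 + 1/8 + 2/8 + 1/8 + 1/8 + 2/8 = 8/8 = 1.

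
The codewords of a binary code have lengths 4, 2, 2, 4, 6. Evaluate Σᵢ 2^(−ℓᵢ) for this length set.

0.640625

With common denominator 2^6 = 64: Σ 2^(−ℓᵢ) = 4/64 + 16/64 + 16/64 + 4/64 + 1/64 = 41/64 = 0.640625.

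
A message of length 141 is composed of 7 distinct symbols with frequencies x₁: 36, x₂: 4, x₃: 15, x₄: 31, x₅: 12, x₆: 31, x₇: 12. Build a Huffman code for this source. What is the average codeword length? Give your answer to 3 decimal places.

2.610 bits/symbol

Probabilities are the counts divided by 141.
Repeatedly combine the two least-probable nodes; the expected code length is the sum of the merged weights.
merge 4/141 + 4/47 → 16/141
merge 4/47 + 5/47 → 9/47
merge 16/141 + 9/47 → 43/141
merge 31/141 + 31/141 → 62/141
merge 12/47 + 43/141 → 79/141
merge 62/141 + 79/141 → 1
L = 16/141 + 9/47 + 43/141 + 62/141 + 79/141 + 1 = 368/141 ≈ 2.610 bits/symbol.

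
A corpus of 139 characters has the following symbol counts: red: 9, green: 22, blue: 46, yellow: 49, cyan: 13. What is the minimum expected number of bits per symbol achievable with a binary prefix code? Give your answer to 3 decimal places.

2.122 bits/symbol

Probabilities are the counts divided by 139.
Repeatedly combine the two least-probable nodes; the expected code length is the sum of the merged weights.
merge 9/139 + 13/139 → 22/139
merge 22/139 + 22/139 → 44/139
merge 44/139 + 46/139 → 90/139
merge 49/139 + 90/139 → 1
L = 22/139 + 44/139 + 90/139 + 1 = 295/139 ≈ 2.122 bits/symbol.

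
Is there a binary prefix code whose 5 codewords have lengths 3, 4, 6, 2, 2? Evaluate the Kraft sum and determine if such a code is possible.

With common denominator 2^6 = 64: Σ 2^(−ℓᵢ) = 8/64 + 4/64 + 1/64 + 16/64 + 16/64 = 45/64 = 0.703125.
Kraft's inequality requires Σ ≤ 1; here Σ = 0.703125 ≤ 1, so such a prefix code exists.

0.703125; yes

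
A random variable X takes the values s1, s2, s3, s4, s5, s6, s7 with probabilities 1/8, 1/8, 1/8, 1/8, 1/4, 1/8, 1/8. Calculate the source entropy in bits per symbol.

2.75 bits

Each probability is a power of 1/2, so log₂(1/p) is an integer.
H = Σ p·log₂(1/p) = 1/8·3 + 1/8·3 + 1/8·3 + 1/8·3 + 1/4·2 + 1/8·3 + 1/8·3 = 2.75 bits.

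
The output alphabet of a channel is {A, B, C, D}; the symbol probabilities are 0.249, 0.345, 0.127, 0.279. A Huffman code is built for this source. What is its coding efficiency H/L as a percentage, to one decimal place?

96.1%

Entropy H = −Σ p log₂ p ≈ 1.9210 bits.
Huffman merges: 127/1000+249/1000→47/125; 279/1000+69/200→78/125; 47/125+78/125→1. L = 2 ≈ 2.0000.
Efficiency = H/L = 1.9210/2.0000 = 96.1%.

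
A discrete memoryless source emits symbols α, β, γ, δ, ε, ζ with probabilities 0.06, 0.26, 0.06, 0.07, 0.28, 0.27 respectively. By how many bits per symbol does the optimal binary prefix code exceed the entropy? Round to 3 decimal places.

Entropy H = −Σ p log₂ p ≈ 2.2852 bits.
Huffman merges: 3/50+3/50→3/25; 7/100+3/25→19/100; 19/100+13/50→9/20; 27/100+7/25→11/20; 9/20+11/20→1. L = 231/100 ≈ 2.3100.
L − H = 2.3100 − 2.2852 = 0.025 bits.

0.025 bits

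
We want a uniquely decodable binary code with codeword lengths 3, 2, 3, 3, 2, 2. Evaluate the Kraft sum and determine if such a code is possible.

With common denominator 2^3 = 8: Σ 2^(−ℓᵢ) = 1/8 + 2/8 + 1/8 + 1/8 + 2/8 + 2/8 = 9/8 = 1.125.
Kraft's inequality requires Σ ≤ 1; here Σ = 1.125 > 1, so no such prefix code exists.

1.125; no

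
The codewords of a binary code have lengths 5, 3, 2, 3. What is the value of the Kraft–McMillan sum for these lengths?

0.53125

With common denominator 2^5 = 32: Σ 2^(−ℓᵢ) = 1/32 + 4/32 + 8/32 + 4/32 = 17/32 = 0.53125.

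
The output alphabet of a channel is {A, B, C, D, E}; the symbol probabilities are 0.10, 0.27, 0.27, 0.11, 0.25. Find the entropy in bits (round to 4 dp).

2.2025 bits

H = −Σ pᵢ log₂ pᵢ.
−0.10·log₂(0.10) = 0.3322
−0.27·log₂(0.27) = 0.5100
−0.27·log₂(0.27) = 0.5100
−0.11·log₂(0.11) = 0.3503
−0.25·log₂(0.25) = 0.5000
Sum ≈ 2.2025 → 2.2025 bits.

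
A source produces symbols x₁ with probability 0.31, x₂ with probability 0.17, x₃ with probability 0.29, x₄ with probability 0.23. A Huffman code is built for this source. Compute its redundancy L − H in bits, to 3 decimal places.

Entropy H = −Σ p log₂ p ≈ 1.9640 bits.
Huffman merges: 17/100+23/100→2/5; 29/100+31/100→3/5; 2/5+3/5→1. L = 2 ≈ 2.0000.
L − H = 2.0000 − 1.9640 = 0.036 bits.

0.036 bits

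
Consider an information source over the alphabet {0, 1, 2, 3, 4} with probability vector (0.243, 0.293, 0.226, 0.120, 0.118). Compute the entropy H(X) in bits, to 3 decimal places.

2.231 bits

H = −Σ pᵢ log₂ pᵢ.
−0.243·log₂(0.243) = 0.4960
−0.293·log₂(0.293) = 0.5189
−0.226·log₂(0.226) = 0.4849
−0.120·log₂(0.120) = 0.3671
−0.118·log₂(0.118) = 0.3638
Sum ≈ 2.2307 → 2.231 bits.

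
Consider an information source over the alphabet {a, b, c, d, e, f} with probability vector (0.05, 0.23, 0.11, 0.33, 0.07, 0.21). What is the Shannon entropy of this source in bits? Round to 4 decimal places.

2.3233 bits

H = −Σ pᵢ log₂ pᵢ.
−0.05·log₂(0.05) = 0.2161
−0.23·log₂(0.23) = 0.4877
−0.11·log₂(0.11) = 0.3503
−0.33·log₂(0.33) = 0.5278
−0.07·log₂(0.07) = 0.2686
−0.21·log₂(0.21) = 0.4728
Sum ≈ 2.3233 → 2.3233 bits.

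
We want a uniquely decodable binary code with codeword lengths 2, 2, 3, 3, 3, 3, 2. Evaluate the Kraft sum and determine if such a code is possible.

1.25; no

With common denominator 2^3 = 8: Σ 2^(−ℓᵢ) = 2/8 + 2/8 + 1/8 + 1/8 + 1/8 + 1/8 + 2/8 = 10/8 = 1.25.
Kraft's inequality requires Σ ≤ 1; here Σ = 1.25 > 1, so no such prefix code exists.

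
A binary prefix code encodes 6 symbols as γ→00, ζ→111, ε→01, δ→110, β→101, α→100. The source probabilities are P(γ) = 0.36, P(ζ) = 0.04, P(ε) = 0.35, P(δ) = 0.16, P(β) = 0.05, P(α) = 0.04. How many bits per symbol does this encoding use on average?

2.29 bits/symbol

L̄ = Σ pᵢ·ℓᵢ = 0.36·2 + 0.04·3 + 0.35·2 + 0.16·3 + 0.05·3 + 0.04·3 = 2.29 bits/symbol.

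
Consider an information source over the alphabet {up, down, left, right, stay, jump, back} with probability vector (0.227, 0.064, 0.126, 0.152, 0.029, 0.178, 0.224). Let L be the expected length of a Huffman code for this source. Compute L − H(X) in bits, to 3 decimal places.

Entropy H = −Σ p log₂ p ≈ 2.6039 bits.
Huffman merges: 29/1000+8/125→93/1000; 93/1000+63/500→219/1000; 19/125+89/500→33/100; 219/1000+28/125→443/1000; 227/1000+33/100→557/1000; 443/1000+557/1000→1. L = 1321/500 ≈ 2.6420.
L − H = 2.6420 − 2.6039 = 0.038 bits.

0.038 bits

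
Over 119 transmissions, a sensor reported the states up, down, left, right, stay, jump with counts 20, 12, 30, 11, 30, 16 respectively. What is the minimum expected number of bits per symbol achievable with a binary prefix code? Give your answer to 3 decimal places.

2.496 bits/symbol

Probabilities are the counts divided by 119.
Repeatedly combine the two least-probable nodes; the expected code length is the sum of the merged weights.
merge 11/119 + 12/119 → 23/119
merge 16/119 + 20/119 → 36/119
merge 23/119 + 30/119 → 53/119
merge 30/119 + 36/119 → 66/119
merge 53/119 + 66/119 → 1
L = 23/119 + 36/119 + 53/119 + 66/119 + 1 = 297/119 ≈ 2.496 bits/symbol.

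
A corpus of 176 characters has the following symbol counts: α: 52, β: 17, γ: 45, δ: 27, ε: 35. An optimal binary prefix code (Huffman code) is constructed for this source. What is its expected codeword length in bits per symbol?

2.25 bits/symbol

Probabilities are the counts divided by 176.
Repeatedly combine the two least-probable nodes; the expected code length is the sum of the merged weights.
merge 17/176 + 27/176 → 1/4
merge 35/176 + 1/4 → 79/176
merge 45/176 + 13/44 → 97/176
merge 79/176 + 97/176 → 1
L = 1/4 + 79/176 + 97/176 + 1 = 9/4 = 2.25 bits/symbol.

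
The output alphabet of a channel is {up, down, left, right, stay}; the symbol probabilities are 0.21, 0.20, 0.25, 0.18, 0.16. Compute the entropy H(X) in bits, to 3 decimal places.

H = −Σ pᵢ log₂ pᵢ.
−0.21·log₂(0.21) = 0.4728
−0.20·log₂(0.20) = 0.4644
−0.25·log₂(0.25) = 0.5000
−0.18·log₂(0.18) = 0.4453
−0.16·log₂(0.16) = 0.4230
Sum ≈ 2.3055 → 2.306 bits.

2.306 bits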